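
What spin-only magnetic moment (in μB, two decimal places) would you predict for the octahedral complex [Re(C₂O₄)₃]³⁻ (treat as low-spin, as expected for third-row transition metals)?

Each C₂O₄²⁻ contributes -2; 3 × (-2) = -6. With overall charge -3, Re is in the +3 oxidation state.
Re sits in group 7; removing 3 electrons leaves Re³⁺ with 7 − 3 = 4 d electrons.
Configuration: t2g^4 e_g^0 → 2 unpaired electrons.
μ(spin-only) = √[2(2+2)] = √8 ≈ 2.83 μB.

2.83 μB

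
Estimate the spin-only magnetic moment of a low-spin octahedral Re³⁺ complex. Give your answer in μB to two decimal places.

Re sits in group 7; removing 3 electrons leaves Re³⁺ with 7 − 3 = 4 d electrons.
Configuration: t₂g⁴ eg⁰ → 2 unpaired electrons.
μ(spin-only) = √[2(2+2)] = √8 ≈ 2.83 μB.

2.83 μB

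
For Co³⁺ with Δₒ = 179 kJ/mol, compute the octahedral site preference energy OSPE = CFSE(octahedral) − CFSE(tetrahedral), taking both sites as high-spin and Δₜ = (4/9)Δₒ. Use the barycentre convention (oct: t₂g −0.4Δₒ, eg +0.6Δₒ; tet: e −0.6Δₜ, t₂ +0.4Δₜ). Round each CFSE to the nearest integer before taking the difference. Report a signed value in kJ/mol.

-24

Co is in group 9, so Co³⁺ is d⁶ (9 − 3 = 6).
In an octahedral site d⁶ (HS) is t₂g⁴ eg², giving CFSE(oct) = -0.4Δₒ = -72 kJ/mol.
Tetrahedral e³ t₂³ gives -0.6Δₜ = -0.6 × (4/9) × 179 = -48 kJ/mol.
OSPE = CFSE(oct) − CFSE(tet) = -72 − (-48) = -24 kJ/mol.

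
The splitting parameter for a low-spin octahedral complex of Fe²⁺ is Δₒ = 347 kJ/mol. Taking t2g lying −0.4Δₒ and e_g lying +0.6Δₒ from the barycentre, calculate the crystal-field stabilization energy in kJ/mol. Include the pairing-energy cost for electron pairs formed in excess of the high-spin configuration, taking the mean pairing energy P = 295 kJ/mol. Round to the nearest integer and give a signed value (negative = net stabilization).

Fe is in group 8, so Fe²⁺ is d⁶ (8 − 2 = 6).
Electron filling gives t2g^6 e_g^0.
Orbital CFSE = 6(-0.4) + 0(0.6) = -2.4Δₒ = -2.4 × 347 = -833 kJ/mol.
High-spin d⁶ would be t2g^4 e_g^2 with 1 pair; low-spin has 3, so 2 excess pairs cost +2P = +590 kJ/mol.
Combining: -833 + 590 = -243 kJ/mol.

-243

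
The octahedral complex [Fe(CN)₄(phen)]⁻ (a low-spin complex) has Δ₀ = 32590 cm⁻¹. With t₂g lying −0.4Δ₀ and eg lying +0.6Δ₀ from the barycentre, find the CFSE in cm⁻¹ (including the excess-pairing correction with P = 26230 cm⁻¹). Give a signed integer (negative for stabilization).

-12720

Ligand charges: 4×(-1) from CN⁻ and 1×(+0) from phen sum to -4; with overall charge -1, Fe is +3.
Fe³⁺: group 8, so d-count = 8 − 3 = 5.
Configuration: t₂g⁵ eg⁰.
CFSE(orbital) = 5×(-0.4Δ₀) + 0×(0.6Δ₀) = -2.0Δ₀; with Δ₀ = 32590 cm⁻¹ that is -65180 cm⁻¹.
High-spin d⁵ would be t₂g³ eg² with 0 pairs; low-spin has 2, so 2 excess pairs cost +2P = +52460 cm⁻¹.
Overall CFSE = -65180 + 52460 = -12720 cm⁻¹.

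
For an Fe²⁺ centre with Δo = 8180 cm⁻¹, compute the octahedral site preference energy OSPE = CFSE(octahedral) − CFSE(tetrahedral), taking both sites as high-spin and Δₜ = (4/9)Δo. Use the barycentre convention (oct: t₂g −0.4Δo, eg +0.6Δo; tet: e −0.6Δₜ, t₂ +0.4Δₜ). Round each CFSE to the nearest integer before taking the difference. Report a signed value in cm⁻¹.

-1091

Fe²⁺: group 8, so d-count = 8 − 2 = 6.
Octahedral high-spin t₂g⁴ eg²: CFSE = -0.4 × 8180 = -3272 cm⁻¹.
In a tetrahedral site the filling is e³ t₂³: CFSE(tet) = -0.6Δₜ = -0.6 × (4/9)(8180) = -2181 cm⁻¹.
OSPE = -3272 − (-2181) = -1091 cm⁻¹.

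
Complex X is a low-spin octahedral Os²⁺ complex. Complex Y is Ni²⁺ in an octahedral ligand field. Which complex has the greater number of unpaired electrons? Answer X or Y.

Y

X: Group 8 minus oxidation state +2 gives a d⁶ configuration for Os²⁺; t2g^6 e_g^0 → 0 unpaired.
Y: Ni²⁺: group 10, so d-count = 10 − 2 = 8; For octahedral d⁸ the high- and low-spin configurations coincide; t₂g⁶ eg² → 2 unpaired.
So Y has more unpaired electrons.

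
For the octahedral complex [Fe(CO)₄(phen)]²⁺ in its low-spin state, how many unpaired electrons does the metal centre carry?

0

Ligand charges: 4×(+0) from CO and 1×(+0) from phen sum to +0; with overall charge +2, Fe is +2.
Fe²⁺: group 8, so d-count = 8 − 2 = 6.
Configuration: t₂g⁶ eg⁰, giving 0 unpaired electrons.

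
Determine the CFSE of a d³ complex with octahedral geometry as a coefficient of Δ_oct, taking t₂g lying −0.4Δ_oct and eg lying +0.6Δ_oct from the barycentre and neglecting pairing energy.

Configuration: t₂g³ eg⁰.
CFSE = 3(-0.4Δ_oct) + 0(0.6Δ_oct) = -1.2Δ_oct + 0.0Δ_oct = -1.2Δ_oct.

-1.2 Δ_oct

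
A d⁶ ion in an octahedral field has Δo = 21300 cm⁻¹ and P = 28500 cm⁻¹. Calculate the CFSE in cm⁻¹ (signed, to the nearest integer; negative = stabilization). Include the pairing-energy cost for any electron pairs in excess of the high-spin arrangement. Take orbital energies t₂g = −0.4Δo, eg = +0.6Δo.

-8520

With Δo < P the complex is high-spin.
Configuration: t₂g⁴ eg².
Orbital CFSE = -0.4Δo = -0.4 × 21300 = -8520 cm⁻¹.
High-spin has no excess pairs, so no pairing correction applies.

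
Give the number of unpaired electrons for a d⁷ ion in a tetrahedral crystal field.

With tetrahedral geometry the complex is necessarily high-spin.
Configuration: e^4 t2^3, giving 3 unpaired electrons.

3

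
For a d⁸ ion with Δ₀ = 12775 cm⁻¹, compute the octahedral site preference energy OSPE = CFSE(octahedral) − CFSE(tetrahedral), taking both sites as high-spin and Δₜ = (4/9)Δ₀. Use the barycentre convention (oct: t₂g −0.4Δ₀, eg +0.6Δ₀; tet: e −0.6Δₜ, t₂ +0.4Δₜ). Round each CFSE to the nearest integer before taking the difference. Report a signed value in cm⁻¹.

-10788

Octahedral (high-spin): t₂g⁶ eg², CFSE = 6(−0.4) + 2(+0.6) = -1.2Δ₀ = -1.2 × 12775 = -15330 cm⁻¹.
In a tetrahedral site the filling is e⁴ t₂⁴: CFSE(tet) = -0.8Δₜ = -0.8 × (4/9)(12775) = -4542 cm⁻¹.
Subtracting, OSPE = -15330 − (-4542) = -10788 cm⁻¹.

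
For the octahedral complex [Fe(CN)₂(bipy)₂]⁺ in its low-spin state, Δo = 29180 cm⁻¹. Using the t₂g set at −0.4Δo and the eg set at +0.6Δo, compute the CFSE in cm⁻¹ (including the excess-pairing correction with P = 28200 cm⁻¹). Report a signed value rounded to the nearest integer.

-1960

Ligand charges: 2×(-1) from CN⁻ and 2×(+0) from bipy sum to -2; with overall charge +1, Fe is +3.
Fe sits in group 8; removing 3 electrons leaves Fe³⁺ with 8 − 3 = 5 d electrons.
The d⁵ electrons fill as t₂g⁵ eg⁰.
Orbital CFSE = 5(-0.4) + 0(0.6) = -2.0Δo = -2.0 × 29180 = -58360 cm⁻¹.
Relative to high-spin t₂g³ eg² (0 paired), the low-spin configuration has 2 additional pairs, contributing +2 × 28200 = +56400 cm⁻¹.
Net CFSE = -58360 + 56400 = -1960 cm⁻¹.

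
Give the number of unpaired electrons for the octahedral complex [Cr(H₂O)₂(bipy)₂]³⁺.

3

Ligand charges: 2×(+0) from H₂O and 2×(+0) from bipy sum to +0; with overall charge +3, Cr is +3.
Cr is in group 6, so Cr³⁺ is d³ (6 − 3 = 3).
Configuration: t2g^3 e_g^0, giving 3 unpaired electrons.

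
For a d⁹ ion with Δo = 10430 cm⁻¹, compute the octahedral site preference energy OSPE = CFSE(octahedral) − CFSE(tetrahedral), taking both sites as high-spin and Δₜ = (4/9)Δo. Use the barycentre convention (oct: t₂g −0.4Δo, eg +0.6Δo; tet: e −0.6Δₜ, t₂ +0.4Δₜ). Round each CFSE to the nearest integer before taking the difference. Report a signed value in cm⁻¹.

-4404

In an octahedral site d⁹ (HS) is t2g^6 e_g^3, giving CFSE(oct) = -0.6Δo = -6258 cm⁻¹.
In a tetrahedral site the filling is e^4 t2^5: CFSE(tet) = -0.4Δₜ = -0.4 × (4/9)(10430) = -1854 cm⁻¹.
OSPE = -6258 − (-1854) = -4404 cm⁻¹.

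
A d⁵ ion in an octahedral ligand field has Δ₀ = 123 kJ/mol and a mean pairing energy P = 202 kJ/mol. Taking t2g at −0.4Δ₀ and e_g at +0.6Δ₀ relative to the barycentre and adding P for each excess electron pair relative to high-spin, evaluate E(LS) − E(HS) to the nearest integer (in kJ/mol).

158

High-spin d⁵ fills as t2g^3 e_g^2 with CFSE 3(−0.4) + 2(+0.6) = 0.0Δ₀ = 0 kJ/mol.
For low-spin the configuration is t2g^5 e_g^0: orbital energy -2.0 × 123 = -246 kJ/mol, and 2 additional pairs relative to high-spin add 404 kJ/mol, giving 158 kJ/mol.
Thus E(LS) − E(HS) = 158 kJ/mol.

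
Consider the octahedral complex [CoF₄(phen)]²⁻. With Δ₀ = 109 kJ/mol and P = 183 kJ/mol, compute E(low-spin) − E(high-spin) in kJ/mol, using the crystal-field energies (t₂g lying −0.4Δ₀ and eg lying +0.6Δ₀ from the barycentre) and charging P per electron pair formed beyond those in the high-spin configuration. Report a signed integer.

Ligand charges: 4×(-1) from F⁻ and 1×(+0) from phen sum to -4; with overall charge -2, Co is +2.
Co²⁺: group 9, so d-count = 9 − 2 = 7.
High-spin: t₂g⁵ eg², CFSE = -0.8Δ₀ = -87 kJ/mol.
Low-spin: t₂g⁶ eg¹, orbital CFSE = -1.8Δ₀ = -196 kJ/mol; plus 1 excess pair × P = +183 kJ/mol; total -13 kJ/mol.
The difference is -13 − (-87) = 74 kJ/mol, so high-spin lies lower.

74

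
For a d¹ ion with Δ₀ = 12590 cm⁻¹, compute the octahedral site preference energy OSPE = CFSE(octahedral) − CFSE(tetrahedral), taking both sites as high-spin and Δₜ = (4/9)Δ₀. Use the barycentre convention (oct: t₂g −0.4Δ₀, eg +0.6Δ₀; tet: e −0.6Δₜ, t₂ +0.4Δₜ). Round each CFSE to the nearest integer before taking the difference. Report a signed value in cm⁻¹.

-1679

Octahedral (high-spin): t2g^1 e_g^0, CFSE = 1(−0.4) + 0(+0.6) = -0.4Δ₀ = -0.4 × 12590 = -5036 cm⁻¹.
In a tetrahedral site the filling is e^1 t2^0: CFSE(tet) = -0.6Δₜ = -0.6 × (4/9)(12590) = -3357 cm⁻¹.
Subtracting, OSPE = -5036 − (-3357) = -1679 cm⁻¹.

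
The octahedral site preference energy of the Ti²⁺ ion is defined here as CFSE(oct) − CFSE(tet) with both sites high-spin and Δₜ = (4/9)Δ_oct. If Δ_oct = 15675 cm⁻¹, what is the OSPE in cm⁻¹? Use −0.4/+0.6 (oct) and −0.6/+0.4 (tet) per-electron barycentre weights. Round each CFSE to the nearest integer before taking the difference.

Ti sits in group 4; removing 2 electrons leaves Ti²⁺ with 4 − 2 = 2 d electrons.
Octahedral (high-spin): t₂g² eg⁰, CFSE = 2(−0.4) + 0(+0.6) = -0.8Δ_oct = -0.8 × 15675 = -12540 cm⁻¹.
In a tetrahedral site the filling is e² t₂⁰: CFSE(tet) = -1.2Δₜ = -1.2 × (4/9)(15675) = -8360 cm⁻¹.
Subtracting, OSPE = -12540 − (-8360) = -4180 cm⁻¹.

-4180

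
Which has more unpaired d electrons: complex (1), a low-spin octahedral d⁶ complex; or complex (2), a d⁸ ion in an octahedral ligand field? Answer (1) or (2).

(1): t₂g⁶ eg⁰ → 0 unpaired.
(2): t₂g⁶ eg² → 2 unpaired.
So (2) has more unpaired electrons.

(2)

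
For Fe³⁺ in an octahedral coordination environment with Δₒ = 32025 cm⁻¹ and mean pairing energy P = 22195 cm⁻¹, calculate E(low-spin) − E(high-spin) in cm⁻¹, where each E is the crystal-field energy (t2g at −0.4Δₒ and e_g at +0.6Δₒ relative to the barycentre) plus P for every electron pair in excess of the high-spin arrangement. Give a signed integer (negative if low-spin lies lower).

-19660

Fe sits in group 8; removing 3 electrons leaves Fe³⁺ with 8 − 3 = 5 d electrons.
High-spin: t2g^3 e_g^2, CFSE = 0.0Δₒ = 0 cm⁻¹.
Low-spin t2g^5 e_g^0 gives -2.0Δₒ = -64050 cm⁻¹, but forming 2 extra pairs costs 2P = 44390 cm⁻¹, so E(LS) = -64050 + 44390 = -19660 cm⁻¹.
Thus E(LS) − E(HS) = -19660 cm⁻¹.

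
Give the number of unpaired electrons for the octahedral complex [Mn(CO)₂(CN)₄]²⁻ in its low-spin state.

1

Ligand charges: 2×(+0) from CO and 4×(-1) from CN⁻ sum to -4; with overall charge -2, Mn is +2.
Group 7 minus oxidation state +2 gives a d⁵ configuration for Mn²⁺.
Configuration: t₂g⁵ eg⁰, giving 1 unpaired electron.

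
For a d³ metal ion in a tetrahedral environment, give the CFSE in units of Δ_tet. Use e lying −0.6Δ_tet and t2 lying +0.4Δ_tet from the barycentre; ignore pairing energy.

Tetrahedral fields are weak (Δₜ ≈ 4/9 Δₒ), so electrons fill high-spin.
Configuration: e^2 t2^1.
CFSE = 2(-0.6Δ_tet) + 1(0.4Δ_tet) = -1.2Δ_tet + 0.4Δ_tet = -0.8Δ_tet.

-0.8 Δ_tet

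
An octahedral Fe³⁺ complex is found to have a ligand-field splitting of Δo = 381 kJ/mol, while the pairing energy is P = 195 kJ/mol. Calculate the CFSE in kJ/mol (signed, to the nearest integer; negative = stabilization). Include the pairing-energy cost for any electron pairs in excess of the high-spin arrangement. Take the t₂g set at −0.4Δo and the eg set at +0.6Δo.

-372

Fe is in group 8, so Fe³⁺ is d⁵ (8 − 3 = 5).
With Δo > P the complex is low-spin.
Configuration: t₂g⁵ eg⁰.
Orbital CFSE = -2.0Δo = -2.0 × 381 = -762 kJ/mol.
Excess pairs vs high-spin: 2 − 0 = 2; pairing cost = +390 kJ/mol.
Net CFSE = -762 + 390 = -372 kJ/mol.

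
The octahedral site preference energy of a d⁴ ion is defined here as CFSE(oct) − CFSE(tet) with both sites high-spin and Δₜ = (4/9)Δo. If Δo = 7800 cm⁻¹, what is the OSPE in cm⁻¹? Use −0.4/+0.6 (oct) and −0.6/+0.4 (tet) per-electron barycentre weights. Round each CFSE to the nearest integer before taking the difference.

-3293

Octahedral high-spin t2g^3 e_g^1: CFSE = -0.6 × 7800 = -4680 cm⁻¹.
Tetrahedral e^2 t2^2 gives -0.4Δₜ = -0.4 × (4/9) × 7800 = -1387 cm⁻¹.
OSPE = CFSE(oct) − CFSE(tet) = -4680 − (-1387) = -3293 cm⁻¹.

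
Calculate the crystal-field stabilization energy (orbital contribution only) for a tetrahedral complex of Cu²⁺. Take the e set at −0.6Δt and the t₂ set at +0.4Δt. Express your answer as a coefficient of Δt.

-0.4 Δt

Cu is in group 11, so Cu²⁺ is d⁹ (11 − 2 = 9).
Tetrahedral fields are weak (Δₜ ≈ 4/9 Δₒ), so electrons fill high-spin.
Configuration: e⁴ t₂⁵.
CFSE = 4(-0.6Δt) + 5(0.4Δt) = -2.4Δt + 2.0Δt = -0.4Δt.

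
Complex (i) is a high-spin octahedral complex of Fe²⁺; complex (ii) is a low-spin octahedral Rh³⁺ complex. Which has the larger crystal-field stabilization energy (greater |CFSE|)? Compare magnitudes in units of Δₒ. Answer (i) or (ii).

(ii)

(i): Fe sits in group 8; removing 2 electrons leaves Fe²⁺ with 8 − 2 = 6 d electrons; t₂g⁴ eg², CFSE = -0.4Δₒ.
(ii): Rh³⁺: group 9, so d-count = 9 − 3 = 6; t2g^6 e_g^0, CFSE = -2.4Δₒ.
So (ii) has the larger |CFSE|.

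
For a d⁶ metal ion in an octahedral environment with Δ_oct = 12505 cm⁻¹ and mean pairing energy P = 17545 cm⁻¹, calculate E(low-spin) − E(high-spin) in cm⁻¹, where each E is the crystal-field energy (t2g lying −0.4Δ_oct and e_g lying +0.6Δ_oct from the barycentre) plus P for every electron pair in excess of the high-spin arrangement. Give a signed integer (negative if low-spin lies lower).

10080

High-spin d⁶ fills as t2g^4 e_g^2 with CFSE 4(−0.4) + 2(+0.6) = -0.4Δ_oct = -5002 cm⁻¹.
Low-spin: t2g^6 e_g^0, orbital CFSE = -2.4Δ_oct = -30012 cm⁻¹; plus 2 excess pairs × P = +35090 cm⁻¹; total 5078 cm⁻¹.
The difference is 5078 − (-5002) = 10080 cm⁻¹, so high-spin lies lower.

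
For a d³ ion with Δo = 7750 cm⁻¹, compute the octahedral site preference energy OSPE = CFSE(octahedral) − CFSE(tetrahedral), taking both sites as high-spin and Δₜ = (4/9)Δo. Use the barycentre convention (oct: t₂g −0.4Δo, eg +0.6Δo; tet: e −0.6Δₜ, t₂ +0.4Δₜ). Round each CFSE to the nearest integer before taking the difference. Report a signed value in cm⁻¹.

In an octahedral site d³ (HS) is t₂g³ eg⁰, giving CFSE(oct) = -1.2Δo = -9300 cm⁻¹.
Tetrahedral: e² t₂¹, CFSE = 2(−0.6) + 1(+0.4) = -0.8Δₜ = -0.8 × (4/9) × 7750 = -2756 cm⁻¹.
OSPE = -9300 − (-2756) = -6544 cm⁻¹.

-6544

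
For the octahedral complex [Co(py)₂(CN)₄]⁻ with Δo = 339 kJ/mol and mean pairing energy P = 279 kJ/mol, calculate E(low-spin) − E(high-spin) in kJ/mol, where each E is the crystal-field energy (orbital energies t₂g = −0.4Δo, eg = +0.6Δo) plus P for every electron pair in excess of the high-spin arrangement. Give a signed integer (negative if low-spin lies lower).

Ligand charges: 2×(+0) from py and 4×(-1) from CN⁻ sum to -4; with overall charge -1, Co is +3.
Group 9 minus oxidation state +3 gives a d⁶ configuration for Co³⁺.
High-spin d⁶ fills as t₂g⁴ eg² with CFSE 4(−0.4) + 2(+0.6) = -0.4Δo = -136 kJ/mol.
For low-spin the configuration is t₂g⁶ eg⁰: orbital energy -2.4 × 339 = -814 kJ/mol, and 2 additional pairs relative to high-spin add 558 kJ/mol, giving -256 kJ/mol.
E(LS) − E(HS) = -256 − (-136) = -120 kJ/mol.

-120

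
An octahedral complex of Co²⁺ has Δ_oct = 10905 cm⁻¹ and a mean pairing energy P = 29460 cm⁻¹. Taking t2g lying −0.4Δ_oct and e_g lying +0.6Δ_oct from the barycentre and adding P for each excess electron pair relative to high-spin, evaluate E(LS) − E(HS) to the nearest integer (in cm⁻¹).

Group 9 minus oxidation state +2 gives a d⁷ configuration for Co²⁺.
In the high-spin limit (t2g^5 e_g^2) the orbital term is -0.8Δ_oct = -8724 cm⁻¹, with no excess pairing.
Low-spin t2g^6 e_g^1 gives -1.8Δ_oct = -19629 cm⁻¹, but forming 1 extra pair costs 1P = 29460 cm⁻¹, so E(LS) = -19629 + 29460 = 9831 cm⁻¹.
E(LS) − E(HS) = 9831 − (-8724) = 18555 cm⁻¹.

18555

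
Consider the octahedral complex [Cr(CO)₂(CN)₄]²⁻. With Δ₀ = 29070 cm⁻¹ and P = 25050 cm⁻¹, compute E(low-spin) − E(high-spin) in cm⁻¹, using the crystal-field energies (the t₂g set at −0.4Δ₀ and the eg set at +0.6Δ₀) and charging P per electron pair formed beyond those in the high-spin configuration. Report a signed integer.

Ligand charges: 2×(+0) from CO and 4×(-1) from CN⁻ sum to -4; with overall charge -2, Cr is +2.
Cr sits in group 6; removing 2 electrons leaves Cr²⁺ with 6 − 2 = 4 d electrons.
High-spin: t₂g³ eg¹, CFSE = -0.6Δ₀ = -17442 cm⁻¹.
Low-spin: t₂g⁴ eg⁰, orbital CFSE = -1.6Δ₀ = -46512 cm⁻¹; plus 1 excess pair × P = +25050 cm⁻¹; total -21462 cm⁻¹.
Thus E(LS) − E(HS) = -4020 cm⁻¹.

-4020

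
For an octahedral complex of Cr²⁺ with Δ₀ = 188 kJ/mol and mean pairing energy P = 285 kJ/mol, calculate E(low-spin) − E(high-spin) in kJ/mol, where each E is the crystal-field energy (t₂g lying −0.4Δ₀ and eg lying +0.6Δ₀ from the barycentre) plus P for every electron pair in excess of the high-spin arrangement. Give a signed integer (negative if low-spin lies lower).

Cr is in group 6, so Cr²⁺ is d⁴ (6 − 2 = 4).
High-spin d⁴ fills as t₂g³ eg¹ with CFSE 3(−0.4) + 1(+0.6) = -0.6Δ₀ = -113 kJ/mol.
Low-spin t₂g⁴ eg⁰ gives -1.6Δ₀ = -301 kJ/mol, but forming 1 extra pair costs 1P = 285 kJ/mol, so E(LS) = -301 + 285 = -16 kJ/mol.
E(LS) − E(HS) = -16 − (-113) = 97 kJ/mol.

97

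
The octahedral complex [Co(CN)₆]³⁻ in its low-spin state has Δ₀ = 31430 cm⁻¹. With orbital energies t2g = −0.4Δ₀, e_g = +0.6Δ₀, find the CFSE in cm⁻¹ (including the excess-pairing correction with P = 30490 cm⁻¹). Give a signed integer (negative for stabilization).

Each CN⁻ contributes -1; 6 × (-1) = -6. With overall charge -3, Co is in the +3 oxidation state.
Co is in group 9, so Co³⁺ is d⁶ (9 − 3 = 6).
Electron filling gives t2g^6 e_g^0.
The orbital stabilization is -2.4Δ₀ = -2.4 × 31430 = -75432 cm⁻¹.
High-spin d⁶ would be t2g^4 e_g^2 with 1 pair; low-spin has 3, so 2 excess pairs cost +2P = +60980 cm⁻¹.
Combining: -75432 + 60980 = -14452 cm⁻¹.

-14452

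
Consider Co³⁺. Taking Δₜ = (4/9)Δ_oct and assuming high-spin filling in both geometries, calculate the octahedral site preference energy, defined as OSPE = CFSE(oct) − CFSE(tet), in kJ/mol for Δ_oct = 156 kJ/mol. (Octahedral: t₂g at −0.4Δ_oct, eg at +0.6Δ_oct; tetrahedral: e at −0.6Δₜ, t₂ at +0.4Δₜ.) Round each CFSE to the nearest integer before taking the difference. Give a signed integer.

-20

Group 9 minus oxidation state +3 gives a d⁶ configuration for Co³⁺.
Octahedral (high-spin): t₂g⁴ eg², CFSE = 4(−0.4) + 2(+0.6) = -0.4Δ_oct = -0.4 × 156 = -62 kJ/mol.
In a tetrahedral site the filling is e³ t₂³: CFSE(tet) = -0.6Δₜ = -0.6 × (4/9)(156) = -42 kJ/mol.
OSPE = CFSE(oct) − CFSE(tet) = -62 − (-42) = -20 kJ/mol.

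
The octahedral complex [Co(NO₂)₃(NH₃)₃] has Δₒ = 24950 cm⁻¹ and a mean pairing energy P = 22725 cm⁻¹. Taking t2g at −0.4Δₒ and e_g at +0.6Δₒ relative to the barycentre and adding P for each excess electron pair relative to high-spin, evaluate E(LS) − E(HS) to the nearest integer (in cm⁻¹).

Ligand charges: 3×(-1) from NO₂⁻ and 3×(+0) from NH₃ sum to -3; with overall charge +0, Co is +3.
Group 9 minus oxidation state +3 gives a d⁶ configuration for Co³⁺.
High-spin d⁶ fills as t2g^4 e_g^2 with CFSE 4(−0.4) + 2(+0.6) = -0.4Δₒ = -9980 cm⁻¹.
Low-spin: t2g^6 e_g^0, orbital CFSE = -2.4Δₒ = -59880 cm⁻¹; plus 2 excess pairs × P = +45450 cm⁻¹; total -14430 cm⁻¹.
The difference is -14430 − (-9980) = -4450 cm⁻¹, so low-spin lies lower.

-4450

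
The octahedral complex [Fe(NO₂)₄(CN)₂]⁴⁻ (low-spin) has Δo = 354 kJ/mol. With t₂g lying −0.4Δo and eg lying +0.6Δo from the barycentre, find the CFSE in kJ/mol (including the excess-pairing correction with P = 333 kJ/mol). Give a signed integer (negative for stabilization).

-184

Ligand charges: 4×(-1) from NO₂⁻ and 2×(-1) from CN⁻ sum to -6; with overall charge -4, Fe is +2.
Fe sits in group 8; removing 2 electrons leaves Fe²⁺ with 8 − 2 = 6 d electrons.
Configuration: t₂g⁶ eg⁰.
CFSE(orbital) = 6×(-0.4Δo) + 0×(0.6Δo) = -2.4Δo; with Δo = 354 kJ/mol that is -850 kJ/mol.
High-spin d⁶ would be t₂g⁴ eg² with 1 pair; low-spin has 3, so 2 excess pairs cost +2P = +666 kJ/mol.
Net CFSE = -850 + 666 = -184 kJ/mol.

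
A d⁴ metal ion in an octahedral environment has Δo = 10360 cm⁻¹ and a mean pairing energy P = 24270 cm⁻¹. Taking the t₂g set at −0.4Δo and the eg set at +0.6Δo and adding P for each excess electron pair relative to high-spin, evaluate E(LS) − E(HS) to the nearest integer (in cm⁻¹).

13910

High-spin d⁴ fills as t₂g³ eg¹ with CFSE 3(−0.4) + 1(+0.6) = -0.6Δo = -6216 cm⁻¹.
Low-spin t₂g⁴ eg⁰ gives -1.6Δo = -16576 cm⁻¹, but forming 1 extra pair costs 1P = 24270 cm⁻¹, so E(LS) = -16576 + 24270 = 7694 cm⁻¹.
The difference is 7694 − (-6216) = 13910 cm⁻¹, so high-spin lies lower.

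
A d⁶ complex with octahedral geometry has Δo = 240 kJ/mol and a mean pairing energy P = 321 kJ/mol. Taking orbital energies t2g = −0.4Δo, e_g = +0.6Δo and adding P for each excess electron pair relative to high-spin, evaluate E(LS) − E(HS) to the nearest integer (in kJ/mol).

162

High-spin d⁶ fills as t2g^4 e_g^2 with CFSE 4(−0.4) + 2(+0.6) = -0.4Δo = -96 kJ/mol.
For low-spin the configuration is t2g^6 e_g^0: orbital energy -2.4 × 240 = -576 kJ/mol, and 2 additional pairs relative to high-spin add 642 kJ/mol, giving 66 kJ/mol.
Thus E(LS) − E(HS) = 162 kJ/mol.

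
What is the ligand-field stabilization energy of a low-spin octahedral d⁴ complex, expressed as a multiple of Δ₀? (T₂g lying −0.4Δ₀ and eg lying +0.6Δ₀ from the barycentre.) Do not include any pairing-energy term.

-1.6 Δ₀

Configuration: t₂g⁴ eg⁰.
CFSE = 4(-0.4Δ₀) + 0(0.6Δ₀) = -1.6Δ₀ + 0.0Δ₀ = -1.6Δ₀.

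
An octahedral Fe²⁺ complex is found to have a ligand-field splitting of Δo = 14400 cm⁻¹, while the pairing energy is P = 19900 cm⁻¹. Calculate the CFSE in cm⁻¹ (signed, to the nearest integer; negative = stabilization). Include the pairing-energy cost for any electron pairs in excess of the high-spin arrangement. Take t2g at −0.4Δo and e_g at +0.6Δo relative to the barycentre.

Group 8 minus oxidation state +2 gives a d⁶ configuration for Fe²⁺.
Δo < P, so pairing is avoided: the ground state is high-spin.
That gives t2g^4 e_g^2.
Orbital CFSE = -0.4Δo = -0.4 × 14400 = -5760 cm⁻¹.
High-spin has no excess pairs, so no pairing correction applies.

-5760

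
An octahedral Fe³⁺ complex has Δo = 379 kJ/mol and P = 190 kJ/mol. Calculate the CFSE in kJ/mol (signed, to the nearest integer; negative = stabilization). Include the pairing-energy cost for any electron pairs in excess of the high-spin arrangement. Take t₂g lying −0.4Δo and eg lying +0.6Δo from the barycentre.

-378

Fe³⁺: group 8, so d-count = 8 − 3 = 5.
Since Δo = 379 kJ/mol > P = 190 kJ/mol, the complex adopts the low-spin configuration.
Filling d⁵ accordingly: t₂g⁵ eg⁰.
Orbital CFSE = -2.0Δo = -2.0 × 379 = -758 kJ/mol.
Excess pairs vs high-spin: 2 − 0 = 2; pairing cost = +380 kJ/mol.
Net CFSE = -758 + 380 = -378 kJ/mol.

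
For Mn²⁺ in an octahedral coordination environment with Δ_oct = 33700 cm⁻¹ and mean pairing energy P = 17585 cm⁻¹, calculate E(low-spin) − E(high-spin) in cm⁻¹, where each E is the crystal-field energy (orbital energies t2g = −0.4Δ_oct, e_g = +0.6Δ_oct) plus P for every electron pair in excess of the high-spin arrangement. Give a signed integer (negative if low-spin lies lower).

-32230

Mn is in group 7, so Mn²⁺ is d⁵ (7 − 2 = 5).
High-spin: t2g^3 e_g^2, CFSE = 0.0Δ_oct = 0 cm⁻¹.
For low-spin the configuration is t2g^5 e_g^0: orbital energy -2.0 × 33700 = -67400 cm⁻¹, and 2 additional pairs relative to high-spin add 35170 cm⁻¹, giving -32230 cm⁻¹.
Thus E(LS) − E(HS) = -32230 cm⁻¹.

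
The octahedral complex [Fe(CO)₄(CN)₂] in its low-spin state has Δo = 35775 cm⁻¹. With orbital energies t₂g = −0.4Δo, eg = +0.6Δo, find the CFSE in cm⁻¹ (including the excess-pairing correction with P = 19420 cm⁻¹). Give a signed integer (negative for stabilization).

-47020

Ligand charges: 4×(+0) from CO and 2×(-1) from CN⁻ sum to -2; with overall charge +0, Fe is +2.
Fe sits in group 8; removing 2 electrons leaves Fe²⁺ with 8 − 2 = 6 d electrons.
Electron filling gives t₂g⁶ eg⁰.
The orbital stabilization is -2.4Δo = -2.4 × 35775 = -85860 cm⁻¹.
Relative to high-spin t₂g⁴ eg² (1 paired), the low-spin configuration has 2 additional pairs, contributing +2 × 19420 = +38840 cm⁻¹.
Combining: -85860 + 38840 = -47020 cm⁻¹.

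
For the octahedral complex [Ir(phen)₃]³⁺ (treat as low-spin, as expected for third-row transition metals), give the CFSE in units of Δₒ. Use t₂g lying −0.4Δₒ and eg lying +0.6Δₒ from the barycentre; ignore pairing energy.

-2.4 Δₒ

phen is neutral, so the +3 overall charge sits on Ir: oxidation state +3.
Ir³⁺: group 9, so d-count = 9 − 3 = 6.
Configuration: t₂g⁶ eg⁰.
CFSE = 6(-0.4Δₒ) + 0(0.6Δₒ) = -2.4Δₒ + 0.0Δₒ = -2.4Δₒ.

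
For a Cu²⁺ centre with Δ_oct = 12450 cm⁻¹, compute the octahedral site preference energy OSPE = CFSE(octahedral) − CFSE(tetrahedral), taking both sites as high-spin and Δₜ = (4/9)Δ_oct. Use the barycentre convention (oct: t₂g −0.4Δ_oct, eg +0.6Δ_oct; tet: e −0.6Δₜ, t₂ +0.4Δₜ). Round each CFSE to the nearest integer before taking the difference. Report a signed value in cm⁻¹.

Cu is in group 11, so Cu²⁺ is d⁹ (11 − 2 = 9).
Octahedral (high-spin): t2g^6 e_g^3, CFSE = 6(−0.4) + 3(+0.6) = -0.6Δ_oct = -0.6 × 12450 = -7470 cm⁻¹.
Tetrahedral e^4 t2^5 gives -0.4Δₜ = -0.4 × (4/9) × 12450 = -2213 cm⁻¹.
Subtracting, OSPE = -7470 − (-2213) = -5257 cm⁻¹.

-5257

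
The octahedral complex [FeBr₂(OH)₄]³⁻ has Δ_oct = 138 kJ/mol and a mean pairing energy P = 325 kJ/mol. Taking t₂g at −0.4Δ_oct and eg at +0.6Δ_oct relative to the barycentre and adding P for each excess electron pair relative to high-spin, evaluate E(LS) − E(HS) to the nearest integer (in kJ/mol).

374

Ligand charges: 2×(-1) from Br⁻ and 4×(-1) from OH⁻ sum to -6; with overall charge -3, Fe is +3.
Group 8 minus oxidation state +3 gives a d⁵ configuration for Fe³⁺.
In the high-spin limit (t₂g³ eg²) the orbital term is 0.0Δ_oct = 0 kJ/mol, with no excess pairing.
For low-spin the configuration is t₂g⁵ eg⁰: orbital energy -2.0 × 138 = -276 kJ/mol, and 2 additional pairs relative to high-spin add 650 kJ/mol, giving 374 kJ/mol.
The difference is 374 − (0) = 374 kJ/mol, so high-spin lies lower.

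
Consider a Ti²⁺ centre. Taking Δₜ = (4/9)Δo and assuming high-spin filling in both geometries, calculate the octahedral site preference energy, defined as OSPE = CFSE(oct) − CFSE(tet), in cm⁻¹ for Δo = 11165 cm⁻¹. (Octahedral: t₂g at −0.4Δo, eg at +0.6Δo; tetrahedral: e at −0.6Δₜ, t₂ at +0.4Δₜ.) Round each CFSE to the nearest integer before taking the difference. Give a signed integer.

-2977

Group 4 minus oxidation state +2 gives a d² configuration for Ti²⁺.
Octahedral (high-spin): t2g^2 e_g^0, CFSE = 2(−0.4) + 0(+0.6) = -0.8Δo = -0.8 × 11165 = -8932 cm⁻¹.
In a tetrahedral site the filling is e^2 t2^0: CFSE(tet) = -1.2Δₜ = -1.2 × (4/9)(11165) = -5955 cm⁻¹.
OSPE = -8932 − (-5955) = -2977 cm⁻¹.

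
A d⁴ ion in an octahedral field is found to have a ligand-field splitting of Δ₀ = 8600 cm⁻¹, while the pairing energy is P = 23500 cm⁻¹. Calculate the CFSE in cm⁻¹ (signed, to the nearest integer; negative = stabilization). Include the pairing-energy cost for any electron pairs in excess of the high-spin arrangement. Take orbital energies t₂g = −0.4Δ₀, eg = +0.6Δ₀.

-5160

With Δ₀ < P the complex is high-spin.
Configuration: t₂g³ eg¹.
Orbital CFSE = -0.6Δ₀ = -0.6 × 8600 = -5160 cm⁻¹.
High-spin has no excess pairs, so no pairing correction applies.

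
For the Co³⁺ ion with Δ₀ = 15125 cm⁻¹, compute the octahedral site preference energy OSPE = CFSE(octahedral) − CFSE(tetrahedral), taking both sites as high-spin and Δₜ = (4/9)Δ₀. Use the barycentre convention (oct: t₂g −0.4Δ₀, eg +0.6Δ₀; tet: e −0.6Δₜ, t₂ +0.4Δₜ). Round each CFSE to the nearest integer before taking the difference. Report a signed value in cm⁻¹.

-2017

Group 9 minus oxidation state +3 gives a d⁶ configuration for Co³⁺.
Octahedral (high-spin): t2g^4 e_g^2, CFSE = 4(−0.4) + 2(+0.6) = -0.4Δ₀ = -0.4 × 15125 = -6050 cm⁻¹.
Tetrahedral e^3 t2^3 gives -0.6Δₜ = -0.6 × (4/9) × 15125 = -4033 cm⁻¹.
OSPE = CFSE(oct) − CFSE(tet) = -6050 − (-4033) = -2017 cm⁻¹.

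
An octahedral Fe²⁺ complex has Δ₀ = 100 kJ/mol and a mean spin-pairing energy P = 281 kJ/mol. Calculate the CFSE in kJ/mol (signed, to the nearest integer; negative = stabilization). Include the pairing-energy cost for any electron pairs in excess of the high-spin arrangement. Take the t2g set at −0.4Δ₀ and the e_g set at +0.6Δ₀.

Group 8 minus oxidation state +2 gives a d⁶ configuration for Fe²⁺.
Here Δ₀ < P (100 < 281), so the high-spin state is favoured.
That gives t2g^4 e_g^2.
Orbital CFSE = -0.4Δ₀ = -0.4 × 100 = -40 kJ/mol.
High-spin has no excess pairs, so no pairing correction applies.

-40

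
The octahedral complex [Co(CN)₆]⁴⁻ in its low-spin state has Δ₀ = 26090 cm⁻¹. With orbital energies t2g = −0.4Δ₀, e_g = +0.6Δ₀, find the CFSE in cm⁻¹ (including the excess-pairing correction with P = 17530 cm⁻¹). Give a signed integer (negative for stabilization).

-29432

Each CN⁻ contributes -1; 6 × (-1) = -6. With overall charge -4, Co is in the +2 oxidation state.
Co²⁺: group 9, so d-count = 9 − 2 = 7.
Configuration: t2g^6 e_g^1.
Orbital CFSE = 6(-0.4) + 1(0.6) = -1.8Δ₀ = -1.8 × 26090 = -46962 cm⁻¹.
Relative to high-spin t2g^5 e_g^2 (2 paired), the low-spin configuration has 1 additional pair, contributing +1 × 17530 = +17530 cm⁻¹.
Overall CFSE = -46962 + 17530 = -29432 cm⁻¹.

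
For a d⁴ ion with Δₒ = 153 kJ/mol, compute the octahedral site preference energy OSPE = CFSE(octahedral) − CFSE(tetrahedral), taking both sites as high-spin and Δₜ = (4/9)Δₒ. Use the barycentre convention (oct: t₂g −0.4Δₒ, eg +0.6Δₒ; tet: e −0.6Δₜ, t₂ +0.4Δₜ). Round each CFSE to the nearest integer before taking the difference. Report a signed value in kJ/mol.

-65

Octahedral high-spin t2g^3 e_g^1: CFSE = -0.6 × 153 = -92 kJ/mol.
Tetrahedral e^2 t2^2 gives -0.4Δₜ = -0.4 × (4/9) × 153 = -27 kJ/mol.
OSPE = CFSE(oct) − CFSE(tet) = -92 − (-27) = -65 kJ/mol.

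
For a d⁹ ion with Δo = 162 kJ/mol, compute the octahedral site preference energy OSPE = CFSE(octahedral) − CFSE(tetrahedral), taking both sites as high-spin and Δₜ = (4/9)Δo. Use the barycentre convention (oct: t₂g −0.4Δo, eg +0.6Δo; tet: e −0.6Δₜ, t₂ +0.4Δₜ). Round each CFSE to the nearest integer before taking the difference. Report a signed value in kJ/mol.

Octahedral high-spin t2g^6 e_g^3: CFSE = -0.6 × 162 = -97 kJ/mol.
In a tetrahedral site the filling is e^4 t2^5: CFSE(tet) = -0.4Δₜ = -0.4 × (4/9)(162) = -29 kJ/mol.
OSPE = -97 − (-29) = -68 kJ/mol.

-68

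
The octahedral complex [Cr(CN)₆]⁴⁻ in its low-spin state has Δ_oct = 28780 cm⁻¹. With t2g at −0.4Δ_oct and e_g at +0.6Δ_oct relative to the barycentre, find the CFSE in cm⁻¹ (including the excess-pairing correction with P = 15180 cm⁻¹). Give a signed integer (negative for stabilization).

Each CN⁻ contributes -1; 6 × (-1) = -6. With overall charge -4, Cr is in the +2 oxidation state.
Group 6 minus oxidation state +2 gives a d⁴ configuration for Cr²⁺.
Electron filling gives t2g^4 e_g^0.
The orbital stabilization is -1.6Δ_oct = -1.6 × 28780 = -46048 cm⁻¹.
High-spin d⁴ would be t2g^3 e_g^1 with 0 pairs; low-spin has 1, so 1 excess pair costs +1P = +15180 cm⁻¹.
Combining: -46048 + 15180 = -30868 cm⁻¹.

-30868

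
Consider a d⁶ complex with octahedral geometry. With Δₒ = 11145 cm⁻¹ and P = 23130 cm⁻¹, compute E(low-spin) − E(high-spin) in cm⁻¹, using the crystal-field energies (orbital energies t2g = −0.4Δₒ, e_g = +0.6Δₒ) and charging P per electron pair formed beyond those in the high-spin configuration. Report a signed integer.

23970

High-spin d⁶ fills as t2g^4 e_g^2 with CFSE 4(−0.4) + 2(+0.6) = -0.4Δₒ = -4458 cm⁻¹.
Low-spin t2g^6 e_g^0 gives -2.4Δₒ = -26748 cm⁻¹, but forming 2 extra pairs costs 2P = 46260 cm⁻¹, so E(LS) = -26748 + 46260 = 19512 cm⁻¹.
Thus E(LS) − E(HS) = 23970 cm⁻¹.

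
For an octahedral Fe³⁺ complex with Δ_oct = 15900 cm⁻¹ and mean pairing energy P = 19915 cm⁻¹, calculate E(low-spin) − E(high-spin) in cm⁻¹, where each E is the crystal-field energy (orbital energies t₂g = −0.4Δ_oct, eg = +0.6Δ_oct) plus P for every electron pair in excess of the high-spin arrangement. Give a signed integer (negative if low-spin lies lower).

Fe is in group 8, so Fe³⁺ is d⁵ (8 − 3 = 5).
High-spin d⁵ fills as t₂g³ eg² with CFSE 3(−0.4) + 2(+0.6) = 0.0Δ_oct = 0 cm⁻¹.
For low-spin the configuration is t₂g⁵ eg⁰: orbital energy -2.0 × 15900 = -31800 cm⁻¹, and 2 additional pairs relative to high-spin add 39830 cm⁻¹, giving 8030 cm⁻¹.
Thus E(LS) − E(HS) = 8030 cm⁻¹.

8030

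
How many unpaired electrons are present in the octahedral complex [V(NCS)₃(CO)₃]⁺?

1

Ligand charges: 3×(-1) from NCS⁻ and 3×(+0) from CO sum to -3; with overall charge +1, V is +4.
V⁴⁺: group 5, so d-count = 5 − 4 = 1.
Configuration: t2g^1 e_g^0, giving 1 unpaired electron.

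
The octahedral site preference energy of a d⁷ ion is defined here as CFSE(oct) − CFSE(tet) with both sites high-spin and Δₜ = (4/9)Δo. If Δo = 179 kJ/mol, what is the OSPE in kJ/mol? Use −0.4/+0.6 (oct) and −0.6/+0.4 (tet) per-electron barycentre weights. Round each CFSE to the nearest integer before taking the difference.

Octahedral high-spin t₂g⁵ eg²: CFSE = -0.8 × 179 = -143 kJ/mol.
Tetrahedral: e⁴ t₂³, CFSE = 4(−0.6) + 3(+0.4) = -1.2Δₜ = -1.2 × (4/9) × 179 = -95 kJ/mol.
Subtracting, OSPE = -143 − (-95) = -48 kJ/mol.

-48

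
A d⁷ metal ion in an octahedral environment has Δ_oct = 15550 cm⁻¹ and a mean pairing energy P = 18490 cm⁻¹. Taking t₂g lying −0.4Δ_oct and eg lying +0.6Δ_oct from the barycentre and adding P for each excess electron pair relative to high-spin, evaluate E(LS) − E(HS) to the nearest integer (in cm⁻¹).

2940

High-spin: t₂g⁵ eg², CFSE = -0.8Δ_oct = -12440 cm⁻¹.
Low-spin: t₂g⁶ eg¹, orbital CFSE = -1.8Δ_oct = -27990 cm⁻¹; plus 1 excess pair × P = +18490 cm⁻¹; total -9500 cm⁻¹.
The difference is -9500 − (-12440) = 2940 cm⁻¹, so high-spin lies lower.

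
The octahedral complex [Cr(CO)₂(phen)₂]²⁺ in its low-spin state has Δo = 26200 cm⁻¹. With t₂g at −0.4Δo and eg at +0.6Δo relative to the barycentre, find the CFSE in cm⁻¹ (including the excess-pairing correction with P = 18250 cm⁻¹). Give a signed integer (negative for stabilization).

Ligand charges: 2×(+0) from CO and 2×(+0) from phen sum to +0; with overall charge +2, Cr is +2.
Cr²⁺: group 6, so d-count = 6 − 2 = 4.
The d⁴ electrons fill as t₂g⁴ eg⁰.
CFSE(orbital) = 4×(-0.4Δo) + 0×(0.6Δo) = -1.6Δo; with Δo = 26200 cm⁻¹ that is -41920 cm⁻¹.
Relative to high-spin t₂g³ eg¹ (0 paired), the low-spin configuration has 1 additional pair, contributing +1 × 18250 = +18250 cm⁻¹.
Net CFSE = -41920 + 18250 = -23670 cm⁻¹.

-23670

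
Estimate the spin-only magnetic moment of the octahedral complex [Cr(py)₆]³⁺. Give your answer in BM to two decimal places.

3.87 BM

py is neutral, so the +3 overall charge sits on Cr: oxidation state +3.
Cr sits in group 6; removing 3 electrons leaves Cr³⁺ with 6 − 3 = 3 d electrons.
Configuration: t2g^3 e_g^0 → 3 unpaired electrons.
μ(spin-only) = √[3(3+2)] = √15 ≈ 3.87 BM.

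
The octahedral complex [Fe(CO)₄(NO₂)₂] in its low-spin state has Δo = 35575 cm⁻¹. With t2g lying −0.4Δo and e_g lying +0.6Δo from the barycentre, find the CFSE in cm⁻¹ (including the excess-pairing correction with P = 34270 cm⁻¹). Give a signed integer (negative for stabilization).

-16840

Ligand charges: 4×(+0) from CO and 2×(-1) from NO₂⁻ sum to -2; with overall charge +0, Fe is +2.
Fe is in group 8, so Fe²⁺ is d⁶ (8 − 2 = 6).
The d⁶ electrons fill as t2g^6 e_g^0.
Orbital CFSE = 6(-0.4) + 0(0.6) = -2.4Δo = -2.4 × 35575 = -85380 cm⁻¹.
Relative to high-spin t2g^4 e_g^2 (1 paired), the low-spin configuration has 2 additional pairs, contributing +2 × 34270 = +68540 cm⁻¹.
Overall CFSE = -85380 + 68540 = -16840 cm⁻¹.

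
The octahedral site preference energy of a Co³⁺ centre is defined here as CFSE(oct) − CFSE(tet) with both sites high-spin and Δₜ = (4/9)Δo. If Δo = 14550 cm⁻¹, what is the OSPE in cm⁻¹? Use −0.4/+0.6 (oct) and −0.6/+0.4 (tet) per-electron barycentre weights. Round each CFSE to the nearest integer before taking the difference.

-1940

Co sits in group 9; removing 3 electrons leaves Co³⁺ with 9 − 3 = 6 d electrons.
Octahedral (high-spin): t₂g⁴ eg², CFSE = 4(−0.4) + 2(+0.6) = -0.4Δo = -0.4 × 14550 = -5820 cm⁻¹.
In a tetrahedral site the filling is e³ t₂³: CFSE(tet) = -0.6Δₜ = -0.6 × (4/9)(14550) = -3880 cm⁻¹.
OSPE = -5820 − (-3880) = -1940 cm⁻¹.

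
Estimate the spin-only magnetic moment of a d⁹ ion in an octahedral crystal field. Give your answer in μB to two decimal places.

Configuration: t₂g⁶ eg³ → 1 unpaired electron.
μ(spin-only) = √[1(1+2)] = √3 ≈ 1.73 μB.

1.73 μB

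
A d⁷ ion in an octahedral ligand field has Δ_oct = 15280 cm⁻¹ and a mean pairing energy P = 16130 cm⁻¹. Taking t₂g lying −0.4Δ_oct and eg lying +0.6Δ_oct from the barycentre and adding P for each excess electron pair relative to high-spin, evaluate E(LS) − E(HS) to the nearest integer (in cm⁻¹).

High-spin d⁷ fills as t₂g⁵ eg² with CFSE 5(−0.4) + 2(+0.6) = -0.8Δ_oct = -12224 cm⁻¹.
Low-spin t₂g⁶ eg¹ gives -1.8Δ_oct = -27504 cm⁻¹, but forming 1 extra pair costs 1P = 16130 cm⁻¹, so E(LS) = -27504 + 16130 = -11374 cm⁻¹.
The difference is -11374 − (-12224) = 850 cm⁻¹, so high-spin lies lower.

850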